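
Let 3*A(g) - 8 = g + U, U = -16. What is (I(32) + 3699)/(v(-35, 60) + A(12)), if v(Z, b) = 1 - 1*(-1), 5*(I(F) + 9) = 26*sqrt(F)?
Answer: 1107 + 156*sqrt(2)/25 ≈ 1115.8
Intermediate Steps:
I(F) = -9 + 26*sqrt(F)/5 (I(F) = -9 + (26*sqrt(F))/5 = -9 + 26*sqrt(F)/5)
A(g) = -8/3 + g/3 (A(g) = 8/3 + (g - 16)/3 = 8/3 + (-16 + g)/3 = 8/3 + (-16/3 + g/3) = -8/3 + g/3)
v(Z, b) = 2 (v(Z, b) = 1 + 1 = 2)
(I(32) + 3699)/(v(-35, 60) + A(12)) = ((-9 + 26*sqrt(32)/5) + 3699)/(2 + (-8/3 + (1/3)*12)) = ((-9 + 26*(4*sqrt(2))/5) + 3699)/(2 + (-8/3 + 4)) = ((-9 + 104*sqrt(2)/5) + 3699)/(2 + 4/3) = (3690 + 104*sqrt(2)/5)/(10/3) = (3690 + 104*sqrt(2)/5)*(3/10) = 1107 + 156*sqrt(2)/25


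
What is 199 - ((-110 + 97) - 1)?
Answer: 213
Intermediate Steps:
199 - ((-110 + 97) - 1) = 199 - (-13 - 1) = 199 - 1*(-14) = 199 + 14 = 213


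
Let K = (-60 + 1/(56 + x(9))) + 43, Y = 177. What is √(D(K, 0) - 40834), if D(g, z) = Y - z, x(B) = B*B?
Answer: I*√40657 ≈ 201.64*I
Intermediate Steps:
x(B) = B²
K = -2328/137 (K = (-60 + 1/(56 + 9²)) + 43 = (-60 + 1/(56 + 81)) + 43 = (-60 + 1/137) + 43 = -8219/137 + 43 = -2328/137 ≈ -16.993)
D(g, z) = 177 - z
√(D(K, 0) - 40834) = √((177 - 1*0) - 40834) = √((177 + 0) - 40834) = √(177 - 40834) = √(-40657) = I*√40657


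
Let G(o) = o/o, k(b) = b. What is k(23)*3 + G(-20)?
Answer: 70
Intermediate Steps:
G(o) = 1
k(23)*3 + G(-20) = 23*3 + 1 = 69 + 1 = 70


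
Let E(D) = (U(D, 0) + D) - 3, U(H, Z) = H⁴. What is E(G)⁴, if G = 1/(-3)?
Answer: 5236114321/43046721 ≈ 121.64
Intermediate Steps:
G = -⅓ ≈ -0.33333
E(D) = -3 + D + D⁴ (E(D) = (D⁴ + D) - 3 = (D + D⁴) - 3 = -3 + D + D⁴)
E(G)⁴ = (-3 - ⅓ + (-⅓)⁴)⁴ = (-3 - ⅓ + 1/81)⁴ = (-269/81)⁴ = 5236114321/43046721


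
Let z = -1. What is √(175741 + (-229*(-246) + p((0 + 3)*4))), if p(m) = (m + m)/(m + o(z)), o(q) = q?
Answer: √28081339/11 ≈ 481.74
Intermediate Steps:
p(m) = 2*m/(-1 + m) (p(m) = (m + m)/(m - 1) = (2*m)/(-1 + m) = 2*m/(-1 + m))
√(175741 + (-229*(-246) + p((0 + 3)*4))) = √(175741 + (-229*(-246) + 2*((0 + 3)*4)/(-1 + (0 + 3)*4))) = √(175741 + (56334 + 2*(3*4)/(-1 + 3*4))) = √(175741 + (56334 + 2*12/(-1 + 12))) = √(175741 + (56334 + 2*12/11)) = √(175741 + (56334 + 2*12*(1/11))) = √(175741 + (56334 + 24/11)) = √(175741 + 619698/11) = √(2552849/11) = √28081339/11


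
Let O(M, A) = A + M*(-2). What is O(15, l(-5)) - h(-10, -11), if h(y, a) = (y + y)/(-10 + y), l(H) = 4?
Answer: -27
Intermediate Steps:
h(y, a) = 2*y/(-10 + y) (h(y, a) = (2*y)/(-10 + y) = 2*y/(-10 + y))
O(M, A) = A - 2*M
O(15, l(-5)) - h(-10, -11) = (4 - 2*15) - 2*(-10)/(-10 - 10) = (4 - 30) - 2*(-10)/(-20) = -26 - 2*(-10)*(-1)/20 = -26 - 1*1 = -26 - 1 = -27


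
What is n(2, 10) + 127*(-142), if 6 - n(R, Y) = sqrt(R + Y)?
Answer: -18028 - 2*sqrt(3) ≈ -18031.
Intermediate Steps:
n(R, Y) = 6 - sqrt(R + Y)
n(2, 10) + 127*(-142) = (6 - sqrt(2 + 10)) + 127*(-142) = (6 - sqrt(12)) - 18034 = (6 - 2*sqrt(3)) - 18034 = -18028 - 2*sqrt(3)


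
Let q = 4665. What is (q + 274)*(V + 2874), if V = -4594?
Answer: -8495080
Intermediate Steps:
(q + 274)*(V + 2874) = (4665 + 274)*(-4594 + 2874) = 4939*(-1720) = -8495080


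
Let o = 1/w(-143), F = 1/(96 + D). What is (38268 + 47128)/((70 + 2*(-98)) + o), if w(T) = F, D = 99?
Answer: 85396/69 ≈ 1237.6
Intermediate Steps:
F = 1/195 (F = 1/(96 + 99) = 1/195 ≈ 0.0051282)
w(T) = 1/195
o = 195 (o = 1/(1/195) = 195)
(38268 + 47128)/((70 + 2*(-98)) + o) = (38268 + 47128)/((70 + 2*(-98)) + 195) = 85396/((70 - 196) + 195) = 85396/(-126 + 195) = 85396/69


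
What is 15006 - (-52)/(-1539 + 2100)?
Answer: 8418418/561 ≈ 15006.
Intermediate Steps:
15006 - (-52)/(-1539 + 2100) = 15006 - (-52)/561 = 15006 - 1*(-52/561) = 15006 + 52/561 = 8418418/561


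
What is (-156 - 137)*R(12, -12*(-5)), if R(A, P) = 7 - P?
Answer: 15529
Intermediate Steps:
(-156 - 137)*R(12, -12*(-5)) = (-156 - 137)*(7 - (-3)*4*(-5)) = -293*(7 - (-3)*(-20)) = -293*(7 - 1*60) = -293*(7 - 60) = -293*(-53) = 15529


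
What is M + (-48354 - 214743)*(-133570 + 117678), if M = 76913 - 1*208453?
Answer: 4181005984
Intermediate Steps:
M = -131540 (M = 76913 - 208453 = -131540)
M + (-48354 - 214743)*(-133570 + 117678) = -131540 + (-48354 - 214743)*(-133570 + 117678) = -131540 - 263097*(-15892) = -131540 + 4181137524 = 4181005984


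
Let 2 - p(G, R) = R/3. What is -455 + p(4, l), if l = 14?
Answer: -1373/3 ≈ -457.67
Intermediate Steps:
p(G, R) = 2 - R/3
-455 + p(4, l) = -455 + (2 - ⅓*14) = -455 + (2 - 14/3) = -455 - 8/3 = -1373/3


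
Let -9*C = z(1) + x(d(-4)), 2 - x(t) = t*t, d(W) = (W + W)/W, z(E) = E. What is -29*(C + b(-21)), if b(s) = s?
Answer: 5452/9 ≈ 605.78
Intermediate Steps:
d(W) = 2 (d(W) = (2*W)/W = 2)
x(t) = 2 - t² (x(t) = 2 - t*t = 2 - t²)
C = ⅑ (C = -(1 + (2 - 1*2²))/9 = -(1 + (2 - 1*4))/9 = -(1 + (2 - 4))/9 = -(1 - 2)/9 = -⅑*(-1) = ⅑ ≈ 0.11111)
-29*(C + b(-21)) = -29*(⅑ - 21) = -29*(-188/9) = 5452/9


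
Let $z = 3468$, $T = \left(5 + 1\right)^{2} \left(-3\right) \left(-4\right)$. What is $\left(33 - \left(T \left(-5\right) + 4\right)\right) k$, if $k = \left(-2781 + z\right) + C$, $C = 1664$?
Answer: $5146339$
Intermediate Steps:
$T = 432$ ($T = 6^{2} \left(-3\right) \left(-4\right) = 36 \left(-3\right) \left(-4\right) = \left(-108\right) \left(-4\right) = 432$)
$k = 2351$ ($k = \left(-2781 + 3468\right) + 1664 = 687 + 1664 = 2351$)
$\left(33 - \left(T \left(-5\right) + 4\right)\right) k = \left(33 - \left(432 \left(-5\right) + 4\right)\right) 2351 = \left(33 - \left(-2160 + 4\right)\right) 2351 = \left(33 - -2156\right) 2351 = \left(33 + 2156\right) 2351 = 2189 \cdot 2351 = 5146339$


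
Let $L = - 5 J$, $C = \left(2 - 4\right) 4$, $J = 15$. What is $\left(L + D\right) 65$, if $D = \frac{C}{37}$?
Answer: $- \frac{180895}{37} \approx -4889.1$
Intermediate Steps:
$C = -8$ ($C = \left(-2\right) 4 = -8$)
$L = -75$ ($L = \left(-5\right) 15 = -75$)
$D = - \frac{8}{37} \approx -0.21622$
$\left(L + D\right) 65 = \left(-75 - \frac{8}{37}\right) 65 = \left(- \frac{2783}{37}\right) 65 = - \frac{180895}{37}$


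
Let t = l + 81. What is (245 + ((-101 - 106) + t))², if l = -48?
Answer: 5041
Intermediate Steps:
t = 33 (t = -48 + 81 = 33)
(245 + ((-101 - 106) + t))² = (245 + ((-101 - 106) + 33))² = (245 + (-207 + 33))² = (245 - 174)² = 71² = 5041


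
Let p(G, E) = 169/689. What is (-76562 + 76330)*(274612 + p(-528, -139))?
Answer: -3376632168/53 ≈ -6.3710e+7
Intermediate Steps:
p(G, E) = 13/53 (p(G, E) = 169*(1/689) = 13/53)
(-76562 + 76330)*(274612 + p(-528, -139)) = (-76562 + 76330)*(274612 + 13/53) = -232*14554449/53 = -3376632168/53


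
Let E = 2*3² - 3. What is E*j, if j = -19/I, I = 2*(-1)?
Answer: 285/2 ≈ 142.50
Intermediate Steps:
E = 15 (E = 2*9 - 3 = 18 - 3 = 15)
I = -2
j = 19/2 (j = -19/(-2) = -½*(-19) = 19/2 ≈ 9.5000)
E*j = 15*(19/2) = 285/2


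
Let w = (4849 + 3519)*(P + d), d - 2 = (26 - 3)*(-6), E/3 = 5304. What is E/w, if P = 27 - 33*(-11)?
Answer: 1989/265684 ≈ 0.0074863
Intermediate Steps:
P = 390 (P = 27 + 363 = 390)
E = 15912 (E = 3*5304 = 15912)
d = -136 (d = 2 + (26 - 3)*(-6) = 2 + 23*(-6) = 2 - 138 = -136)
w = 2125472 (w = (4849 + 3519)*(390 - 136) = 8368*254 = 2125472)
E/w = 15912/2125472 = 15912*(1/2125472) = 1989/265684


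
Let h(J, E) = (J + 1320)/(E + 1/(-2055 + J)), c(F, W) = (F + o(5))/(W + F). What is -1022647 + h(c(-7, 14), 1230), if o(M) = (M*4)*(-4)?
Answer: -127425642404321/124603871 ≈ -1.0226e+6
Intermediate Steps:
o(M) = -16*M (o(M) = (4*M)*(-4) = -16*M)
c(F, W) = (-80 + F)/(F + W) (c(F, W) = (F - 16*5)/(W + F) = (F - 80)/(F + W) = (-80 + F)/(F + W))
h(J, E) = (1320 + J)/(E + 1/(-2055 + J))
-1022647 + h(c(-7, 14), 1230) = -1022647 + (-2712600 + ((-80 - 7)/(-7 + 14))² - 735*(-80 - 7)/(-7 + 14))/(1 - 2055*1230 + 1230*((-80 - 7)/(-7 + 14))) = -1022647 + (-2712600 + (-87/7)² - 735*(-87)/7)/(1 - 2527650 + 1230*(-87/7)) = -1022647 + (-2712600 + ((⅐)*(-87))² - 105*(-87))/(1 - 2527650 + 1230*((⅐)*(-87))) = -1022647 + (-2712600 + (-87/7)² - 735*(-87/7))/(1 - 2527650 + 1230*(-87/7)) = -1022647 + (-2712600 + 7569/49 + 9135)/(1 - 2527650 - 107010/7) = -1022647 - 132462216/49/(-17800553/7) = -1022647 - 7/17800553*(-132462216/49) = -1022647 + 132462216/124603871 = -127425642404321/124603871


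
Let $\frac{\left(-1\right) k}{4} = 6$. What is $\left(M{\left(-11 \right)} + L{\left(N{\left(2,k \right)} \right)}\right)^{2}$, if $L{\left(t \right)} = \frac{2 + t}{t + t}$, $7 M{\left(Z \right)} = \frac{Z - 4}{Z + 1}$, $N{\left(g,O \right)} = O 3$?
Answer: $\frac{124609}{254016} \approx 0.49056$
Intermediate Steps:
$k = -24$ ($k = \left(-4\right) 6 = -24$)
$N{\left(g,O \right)} = 3 O$
$M{\left(Z \right)} = \frac{-4 + Z}{7 \left(1 + Z\right)}$ ($M{\left(Z \right)} = \frac{\left(Z - 4\right) \frac{1}{Z + 1}}{7} = \frac{\left(-4 + Z\right) \frac{1}{1 + Z}}{7} = \frac{\frac{1}{1 + Z} \left(-4 + Z\right)}{7} = \frac{-4 + Z}{7 \left(1 + Z\right)}$)
$L{\left(t \right)} = \frac{2 + t}{2 t}$
$\left(M{\left(-11 \right)} + L{\left(N{\left(2,k \right)} \right)}\right)^{2} = \left(\frac{-4 - 11}{7 \left(1 - 11\right)} + \frac{2 + 3 \left(-24\right)}{2 \cdot 3 \left(-24\right)}\right)^{2} = \left(\frac{1}{7} \frac{1}{-10} \left(-15\right) + \frac{2 - 72}{2 \left(-72\right)}\right)^{2} = \left(\frac{1}{7} \left(- \frac{1}{10}\right) \left(-15\right) + \frac{1}{2} \left(- \frac{1}{72}\right) \left(-70\right)\right)^{2} = \left(\frac{3}{14} + \frac{35}{72}\right)^{2} = \left(\frac{353}{504}\right)^{2} = \frac{124609}{254016}$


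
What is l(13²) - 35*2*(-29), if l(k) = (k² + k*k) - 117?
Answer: 59035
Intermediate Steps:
l(k) = -117 + 2*k² (l(k) = (k² + k²) - 117 = 2*k² - 117 = -117 + 2*k²)
l(13²) - 35*2*(-29) = (-117 + 2*(13²)²) - 35*2*(-29) = (-117 + 2*169²) - 70*(-29) = (-117 + 2*28561) - 1*(-2030) = (-117 + 57122) + 2030 = 57005 + 2030 = 59035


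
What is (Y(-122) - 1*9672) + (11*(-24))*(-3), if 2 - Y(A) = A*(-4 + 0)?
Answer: -9366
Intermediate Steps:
Y(A) = 2 + 4*A (Y(A) = 2 - A*(-4 + 0) = 2 - A*(-4) = 2 - (-4)*A = 2 + 4*A)
(Y(-122) - 1*9672) + (11*(-24))*(-3) = ((2 + 4*(-122)) - 1*9672) + (11*(-24))*(-3) = ((2 - 488) - 9672) - 264*(-3) = (-486 - 9672) + 792 = -10158 + 792 = -9366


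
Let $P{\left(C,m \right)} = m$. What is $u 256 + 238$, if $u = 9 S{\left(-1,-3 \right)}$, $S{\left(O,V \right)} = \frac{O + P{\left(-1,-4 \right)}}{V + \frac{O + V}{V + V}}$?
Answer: $\frac{36226}{7} \approx 5175.1$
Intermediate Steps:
$S{\left(O,V \right)} = \frac{-4 + O}{V + \frac{O + V}{2 V}}$ ($S{\left(O,V \right)} = \frac{O - 4}{V + \frac{O + V}{V + V}} = \frac{-4 + O}{V + \frac{O + V}{2 V}}$)
$u = \frac{135}{7}$ ($u = 9 \cdot 2 \left(-3\right) \frac{1}{-1 - 3 + 2 \left(-3\right)^{2}} \left(-4 - 1\right) = 9 \cdot 2 \left(-3\right) \frac{1}{-1 - 3 + 2 \cdot 9} \left(-5\right) = 9 \cdot 2 \left(-3\right) \frac{1}{-1 - 3 + 18} \left(-5\right) = 9 \cdot 2 \left(-3\right) \frac{1}{14} \left(-5\right) = 9 \cdot \frac{15}{7} = \frac{135}{7} \approx 19.286$)
$u 256 + 238 = \frac{135}{7} \cdot 256 + 238 = \frac{34560}{7} + 238 = \frac{36226}{7}$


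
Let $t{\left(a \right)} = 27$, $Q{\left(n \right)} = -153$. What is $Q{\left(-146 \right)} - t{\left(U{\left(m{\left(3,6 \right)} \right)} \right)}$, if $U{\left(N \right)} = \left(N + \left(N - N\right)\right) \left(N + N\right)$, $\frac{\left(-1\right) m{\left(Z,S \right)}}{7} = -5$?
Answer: $-180$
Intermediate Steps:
$m{\left(Z,S \right)} = 35$ ($m{\left(Z,S \right)} = \left(-7\right) \left(-5\right) = 35$)
$U{\left(N \right)} = 2 N^{2}$ ($U{\left(N \right)} = \left(N + 0\right) 2 N = N 2 N = 2 N^{2}$)
$Q{\left(-146 \right)} - t{\left(U{\left(m{\left(3,6 \right)} \right)} \right)} = -153 - 27 = -180$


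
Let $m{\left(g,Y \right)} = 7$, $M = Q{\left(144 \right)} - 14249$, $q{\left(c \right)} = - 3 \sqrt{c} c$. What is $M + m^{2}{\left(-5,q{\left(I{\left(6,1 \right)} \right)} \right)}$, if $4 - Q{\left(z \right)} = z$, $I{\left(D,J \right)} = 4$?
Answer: $-14340$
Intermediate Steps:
$Q{\left(z \right)} = 4 - z$
$q{\left(c \right)} = - 3 c^{\frac{3}{2}}$
$M = -14389$ ($M = \left(4 - 144\right) - 14249 = -140 - 14249 = -14389$)
$M + m^{2}{\left(-5,q{\left(I{\left(6,1 \right)} \right)} \right)} = -14389 + 7^{2} = -14389 + 49 = -14340$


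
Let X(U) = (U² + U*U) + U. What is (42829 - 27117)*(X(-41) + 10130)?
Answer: 211342112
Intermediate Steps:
X(U) = U + 2*U² (X(U) = (U² + U²) + U = 2*U² + U = U + 2*U²)
(42829 - 27117)*(X(-41) + 10130) = (42829 - 27117)*(-41*(1 + 2*(-41)) + 10130) = 15712*(-41*(1 - 82) + 10130) = 15712*(-41*(-81) + 10130) = 15712*(3321 + 10130) = 15712*13451 = 211342112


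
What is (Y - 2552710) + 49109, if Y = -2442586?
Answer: -4946187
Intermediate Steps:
(Y - 2552710) + 49109 = (-2442586 - 2552710) + 49109 = -4995296 + 49109 = -4946187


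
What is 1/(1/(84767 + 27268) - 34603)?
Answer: -112035/3876747104 ≈ -2.8899e-5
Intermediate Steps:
1/(1/(84767 + 27268) - 34603) = 1/(1/112035 - 34603) = 1/(-3876747104/112035) = -112035/3876747104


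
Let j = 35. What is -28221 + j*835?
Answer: 1004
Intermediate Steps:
-28221 + j*835 = -28221 + 35*835 = -28221 + 29225 = 1004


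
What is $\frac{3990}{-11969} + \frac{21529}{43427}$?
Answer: $\frac{84406871}{519777763} \approx 0.16239$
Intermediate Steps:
$\frac{3990}{-11969} + \frac{21529}{43427} = 3990 \left(- \frac{1}{11969}\right) + 21529 \cdot \frac{1}{43427} = - \frac{3990}{11969} + \frac{21529}{43427} = \frac{84406871}{519777763}$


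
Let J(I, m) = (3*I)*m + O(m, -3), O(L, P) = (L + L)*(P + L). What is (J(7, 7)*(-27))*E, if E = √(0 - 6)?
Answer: -5481*I*√6 ≈ -13426.0*I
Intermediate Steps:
O(L, P) = 2*L*(L + P) (O(L, P) = (2*L)*(L + P) = 2*L*(L + P))
J(I, m) = 2*m*(-3 + m) + 3*I*m (J(I, m) = (3*I)*m + 2*m*(m - 3) = 3*I*m + 2*m*(-3 + m) = 2*m*(-3 + m) + 3*I*m)
E = I*√6 (E = √(-6) = I*√6 ≈ 2.4495*I)
(J(7, 7)*(-27))*E = ((7*(-6 + 2*7 + 3*7))*(-27))*(I*√6) = ((7*(-6 + 14 + 21))*(-27))*(I*√6) = ((7*29)*(-27))*(I*√6) = (203*(-27))*(I*√6) = -5481*I*√6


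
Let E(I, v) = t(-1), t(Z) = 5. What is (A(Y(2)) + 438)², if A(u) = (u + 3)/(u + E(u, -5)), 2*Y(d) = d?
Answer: 1731856/9 ≈ 1.9243e+5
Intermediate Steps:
Y(d) = d/2
E(I, v) = 5
A(u) = (3 + u)/(5 + u) (A(u) = (u + 3)/(u + 5) = (3 + u)/(5 + u))
(A(Y(2)) + 438)² = ((3 + (½)*2)/(5 + (½)*2) + 438)² = ((3 + 1)/(5 + 1) + 438)² = (4/6 + 438)² = ((⅙)*4 + 438)² = (⅔ + 438)² = (1316/3)² = 1731856/9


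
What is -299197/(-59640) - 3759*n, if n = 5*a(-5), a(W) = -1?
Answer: 1121232997/59640 ≈ 18800.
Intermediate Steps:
n = -5 (n = 5*(-1) = -5)
-299197/(-59640) - 3759*n = -299197/(-59640) - 3759*(-5) = -299197*(-1/59640) - 1*(-18795) = 299197/59640 + 18795 = 1121232997/59640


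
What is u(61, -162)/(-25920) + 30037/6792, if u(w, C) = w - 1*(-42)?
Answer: 32410811/7335360 ≈ 4.4184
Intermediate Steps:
u(w, C) = 42 + w (u(w, C) = w + 42 = 42 + w)
u(61, -162)/(-25920) + 30037/6792 = (42 + 61)/(-25920) + 30037/6792 = 103*(-1/25920) + 30037*(1/6792) = -103/25920 + 30037/6792 = 32410811/7335360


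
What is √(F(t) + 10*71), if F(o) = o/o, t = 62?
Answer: 3*√79 ≈ 26.665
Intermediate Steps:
F(o) = 1
√(F(t) + 10*71) = √(1 + 10*71) = √(1 + 710) = √711 = 3*√79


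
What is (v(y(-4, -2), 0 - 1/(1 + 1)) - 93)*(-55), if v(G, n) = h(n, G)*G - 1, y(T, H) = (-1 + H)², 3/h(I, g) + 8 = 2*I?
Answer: 5335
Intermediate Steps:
h(I, g) = 3/(-8 + 2*I)
v(G, n) = -1 + 3*G/(2*(-4 + n)) (v(G, n) = (3/(2*(-4 + n)))*G - 1 = 3*G/(2*(-4 + n)) - 1 = -1 + 3*G/(2*(-4 + n)))
(v(y(-4, -2), 0 - 1/(1 + 1)) - 93)*(-55) = ((4 - (0 - 1/(1 + 1)) + 3*(-1 - 2)²/2)/(-4 + (0 - 1/(1 + 1))) - 93)*(-55) = ((4 - (0 - 1/2) + (3/2)*(-3)²)/(-4 + (0 - 1/2)) - 93)*(-55) = ((4 - (0 - 1*½) + (3/2)*9)/(-4 + (0 - 1*½)) - 93)*(-55) = ((4 - (0 - ½) + 27/2)/(-4 + (0 - ½)) - 93)*(-55) = ((4 - 1*(-½) + 27/2)/(-4 - ½) - 93)*(-55) = ((4 + ½ + 27/2)/(-9/2) - 93)*(-55) = (-2/9*18 - 93)*(-55) = (-4 - 93)*(-55) = -97*(-55) = 5335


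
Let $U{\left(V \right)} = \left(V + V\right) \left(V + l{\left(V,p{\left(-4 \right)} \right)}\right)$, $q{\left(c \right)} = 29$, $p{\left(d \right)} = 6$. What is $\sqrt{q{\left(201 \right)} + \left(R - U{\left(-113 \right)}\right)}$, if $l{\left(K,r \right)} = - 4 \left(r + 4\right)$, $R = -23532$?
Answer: $241 i \approx 241.0 i$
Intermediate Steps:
$l{\left(K,r \right)} = -16 - 4 r$ ($l{\left(K,r \right)} = - 4 \left(4 + r\right) = -16 - 4 r$)
$U{\left(V \right)} = 2 V \left(-40 + V\right)$ ($U{\left(V \right)} = \left(V + V\right) \left(V - 40\right) = 2 V \left(V - 40\right) = 2 V \left(-40 + V\right)$)
$\sqrt{q{\left(201 \right)} + \left(R - U{\left(-113 \right)}\right)} = \sqrt{29 - \left(23532 + 2 \left(-113\right) \left(-40 - 113\right)\right)} = \sqrt{29 - \left(23532 + 2 \left(-113\right) \left(-153\right)\right)} = \sqrt{29 - 58110} = \sqrt{-58081} = 241 i$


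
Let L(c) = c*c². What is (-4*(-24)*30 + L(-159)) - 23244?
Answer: -4040043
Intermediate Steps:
L(c) = c³
(-4*(-24)*30 + L(-159)) - 23244 = (-4*(-24)*30 + (-159)³) - 23244 = (96*30 - 4019679) - 23244 = (2880 - 4019679) - 23244 = -4016799 - 23244 = -4040043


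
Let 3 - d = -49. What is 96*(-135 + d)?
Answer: -7968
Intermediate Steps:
d = 52 (d = 3 - 1*(-49) = 3 + 49 = 52)
96*(-135 + d) = 96*(-135 + 52) = 96*(-83) = -7968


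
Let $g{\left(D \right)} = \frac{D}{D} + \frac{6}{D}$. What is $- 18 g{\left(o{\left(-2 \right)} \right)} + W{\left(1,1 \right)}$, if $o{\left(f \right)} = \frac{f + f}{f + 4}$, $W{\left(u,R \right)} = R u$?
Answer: $37$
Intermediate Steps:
$o{\left(f \right)} = \frac{2 f}{4 + f}$
$g{\left(D \right)} = 1 + \frac{6}{D}$
$- 18 g{\left(o{\left(-2 \right)} \right)} + W{\left(1,1 \right)} = - 18 \frac{6 + 2 \left(-2\right) \frac{1}{4 - 2}}{2 \left(-2\right) \frac{1}{4 - 2}} + 1 \cdot 1 = - 18 \frac{6 + 2 \left(-2\right) \frac{1}{2}}{2 \left(-2\right) \frac{1}{2}} + 1 = - 18 \frac{6 - 2}{-2} + 1 = - 18 \left(\left(- \frac{1}{2}\right) 4\right) + 1 = \left(-18\right) \left(-2\right) + 1 = 36 + 1 = 37$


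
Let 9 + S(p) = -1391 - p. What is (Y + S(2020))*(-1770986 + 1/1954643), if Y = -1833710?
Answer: 6359492591650928610/1954643 ≈ 3.2535e+12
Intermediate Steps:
S(p) = -1400 - p (S(p) = -9 + (-1391 - p) = -1400 - p)
(Y + S(2020))*(-1770986 + 1/1954643) = (-1833710 + (-1400 - 1*2020))*(-1770986 + 1/1954643) = (-1833710 + (-1400 - 2020))*(-1770986 + 1/1954643) = (-1833710 - 3420)*(-3461645387997/1954643) = -1837130*(-3461645387997/1954643) = 6359492591650928610/1954643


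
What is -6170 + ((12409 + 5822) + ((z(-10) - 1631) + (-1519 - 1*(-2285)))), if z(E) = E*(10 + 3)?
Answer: 11066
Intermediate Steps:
z(E) = 13*E (z(E) = E*13 = 13*E)
-6170 + ((12409 + 5822) + ((z(-10) - 1631) + (-1519 - 1*(-2285)))) = -6170 + ((12409 + 5822) + ((13*(-10) - 1631) + (-1519 - 1*(-2285)))) = -6170 + (18231 + ((-130 - 1631) + (-1519 + 2285))) = -6170 + (18231 + (-1761 + 766)) = -6170 + (18231 - 995) = -6170 + 17236 = 11066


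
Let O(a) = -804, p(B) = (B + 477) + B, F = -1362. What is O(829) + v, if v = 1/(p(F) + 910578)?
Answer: -730298123/908331 ≈ -804.00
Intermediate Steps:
p(B) = 477 + 2*B (p(B) = (477 + B) + B = 477 + 2*B)
v = 1/908331 (v = 1/((477 + 2*(-1362)) + 910578) = 1/((477 - 2724) + 910578) = 1/(-2247 + 910578) = 1/908331 ≈ 1.1009e-6)
O(829) + v = -804 + 1/908331 = -730298123/908331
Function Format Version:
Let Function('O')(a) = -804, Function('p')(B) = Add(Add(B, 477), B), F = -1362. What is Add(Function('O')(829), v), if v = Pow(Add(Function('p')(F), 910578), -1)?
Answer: Rational(-730298123, 908331) ≈ -804.00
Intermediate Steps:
Function('p')(B) = Add(477, Mul(2, B)) (Function('p')(B) = Add(Add(477, B), B) = Add(477, Mul(2, B)))
v = Rational(1, 908331) (v = Pow(Add(Add(477, Mul(2, -1362)), 910578), -1) = Pow(Add(Add(477, -2724), 910578), -1) = Pow(Add(-2247, 910578), -1) = Pow(908331, -1) = Rational(1, 908331) ≈ 1.1009e-6)
Add(Function('O')(829), v) = Add(-804, Rational(1, 908331)) = Rational(-730298123, 908331)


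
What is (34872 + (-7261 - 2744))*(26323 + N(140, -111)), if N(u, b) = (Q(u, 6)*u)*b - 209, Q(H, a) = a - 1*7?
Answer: 1035810018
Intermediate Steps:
Q(H, a) = -7 + a (Q(H, a) = a - 7 = -7 + a)
N(u, b) = -209 - b*u (N(u, b) = ((-7 + 6)*u)*b - 209 = (-u)*b - 209 = -b*u - 209 = -209 - b*u)
(34872 + (-7261 - 2744))*(26323 + N(140, -111)) = (34872 + (-7261 - 2744))*(26323 + (-209 - 1*(-111)*140)) = (34872 - 10005)*(26323 + (-209 + 15540)) = 24867*(26323 + 15331) = 24867*41654 = 1035810018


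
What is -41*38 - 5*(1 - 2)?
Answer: -1553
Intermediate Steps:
-41*38 - 5*(1 - 2) = -1558 - 5*(-1) = -1558 + 5 = -1553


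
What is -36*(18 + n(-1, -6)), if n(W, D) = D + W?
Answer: -396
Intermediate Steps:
-36*(18 + n(-1, -6)) = -36*(18 + (-6 - 1)) = -36*(18 - 7) = -36*11 = -396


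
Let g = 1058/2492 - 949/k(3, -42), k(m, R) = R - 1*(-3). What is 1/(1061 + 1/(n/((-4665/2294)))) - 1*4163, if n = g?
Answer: -93763637517615/22523098426 ≈ -4163.0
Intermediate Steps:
k(m, R) = 3 + R (k(m, R) = R + 3 = 3 + R)
g = 92545/3738 (g = 1058/2492 - 949/(3 - 42) = 1058*(1/2492) - 949/(-39) = 529/1246 - 949*(-1/39) = 529/1246 + 73/3 = 92545/3738 ≈ 24.758)
n = 92545/3738 ≈ 24.758
1/(1061 + 1/(n/((-4665/2294)))) - 1*4163 = 1/(1061 + 1/(92545/(3738*((-4665/2294))))) - 1*4163 = 1/(1061 + 1/(92545/(3738*((-4665*1/2294))))) - 4163 = 1/(1061 + 1/(92545/(3738*(-4665/2294)))) - 4163 = 1/(1061 + 1/((92545/3738)*(-2294/4665))) - 4163 = 1/(1061 + 1/(-21229823/1743777)) - 4163 = 1/(1061 - 1743777/21229823) - 4163 = 1/(22523098426/21229823) - 4163 = 21229823/22523098426 - 4163 = -93763637517615/22523098426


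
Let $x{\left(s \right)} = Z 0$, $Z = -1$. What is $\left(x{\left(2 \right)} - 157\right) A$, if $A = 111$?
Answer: $-17427$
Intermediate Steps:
$x{\left(s \right)} = 0$ ($x{\left(s \right)} = \left(-1\right) 0 = 0$)
$\left(x{\left(2 \right)} - 157\right) A = \left(0 - 157\right) 111 = \left(-157\right) 111 = -17427$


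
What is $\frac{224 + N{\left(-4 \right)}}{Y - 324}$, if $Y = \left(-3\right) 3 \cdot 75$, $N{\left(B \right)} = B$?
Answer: $- \frac{220}{999} \approx -0.22022$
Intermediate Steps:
$Y = -675$ ($Y = \left(-9\right) 75 = -675$)
$\frac{224 + N{\left(-4 \right)}}{Y - 324} = \frac{224 - 4}{-675 - 324} = \frac{220}{-999} = 220 \left(- \frac{1}{999}\right) = - \frac{220}{999}$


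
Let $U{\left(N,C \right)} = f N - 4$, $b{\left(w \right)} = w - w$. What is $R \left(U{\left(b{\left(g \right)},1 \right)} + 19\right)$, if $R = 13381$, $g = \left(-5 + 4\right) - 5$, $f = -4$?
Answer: $200715$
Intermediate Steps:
$g = -6$ ($g = -1 - 5 = -6$)
$b{\left(w \right)} = 0$
$U{\left(N,C \right)} = -4 - 4 N$ ($U{\left(N,C \right)} = - 4 N - 4 = -4 - 4 N$)
$R \left(U{\left(b{\left(g \right)},1 \right)} + 19\right) = 13381 \left(\left(-4 - 0\right) + 19\right) = 13381 \left(\left(-4 + 0\right) + 19\right) = 13381 \left(-4 + 19\right) = 13381 \cdot 15 = 200715$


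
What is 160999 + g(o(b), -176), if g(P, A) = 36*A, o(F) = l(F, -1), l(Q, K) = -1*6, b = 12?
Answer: 154663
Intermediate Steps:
l(Q, K) = -6
o(F) = -6
160999 + g(o(b), -176) = 160999 + 36*(-176) = 160999 - 6336 = 154663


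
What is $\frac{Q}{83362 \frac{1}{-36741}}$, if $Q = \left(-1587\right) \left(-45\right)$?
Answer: $- \frac{2623858515}{83362} \approx -31475.0$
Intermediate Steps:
$Q = 71415$
$\frac{Q}{83362 \frac{1}{-36741}} = \frac{71415}{83362 \frac{1}{-36741}} = \frac{71415}{83362 \left(- \frac{1}{36741}\right)} = \frac{71415}{- \frac{83362}{36741}} = 71415 \left(- \frac{36741}{83362}\right) = - \frac{2623858515}{83362}$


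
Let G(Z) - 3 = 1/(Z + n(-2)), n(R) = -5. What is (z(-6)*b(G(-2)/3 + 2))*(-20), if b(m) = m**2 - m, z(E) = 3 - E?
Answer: -50840/49 ≈ -1037.6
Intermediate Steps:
G(Z) = 3 + 1/(-5 + Z) (G(Z) = 3 + 1/(Z - 5) = 3 + 1/(-5 + Z))
(z(-6)*b(G(-2)/3 + 2))*(-20) = ((3 - 1*(-6))*((((-14 + 3*(-2))/(-5 - 2))/3 + 2)*(-1 + (((-14 + 3*(-2))/(-5 - 2))/3 + 2))))*(-20) = ((3 + 6)*((((-14 - 6)/(-7))*(1/3) + 2)*(-1 + (((-14 - 6)/(-7))*(1/3) + 2))))*(-20) = (9*((-1/7*(-20)*(1/3) + 2)*(-1 + (-1/7*(-20)*(1/3) + 2))))*(-20) = (9*(((20/7)*(1/3) + 2)*(-1 + ((20/7)*(1/3) + 2))))*(-20) = (9*((20/21 + 2)*(-1 + (20/21 + 2))))*(-20) = (9*(62*(-1 + 62/21)/21))*(-20) = (9*((62/21)*(41/21)))*(-20) = (9*(2542/441))*(-20) = (2542/49)*(-20) = -50840/49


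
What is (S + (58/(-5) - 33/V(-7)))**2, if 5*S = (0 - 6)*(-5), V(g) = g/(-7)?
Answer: 37249/25 ≈ 1490.0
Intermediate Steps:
V(g) = -g/7 (V(g) = g*(-1/7) = -g/7)
S = 6 (S = ((0 - 6)*(-5))/5 = (-6*(-5))/5 = (1/5)*30 = 6)
(S + (58/(-5) - 33/V(-7)))**2 = (6 + (58/(-5) - 33/((-1/7*(-7)))))**2 = (6 + (58*(-1/5) - 33/1))**2 = (6 + (-58/5 - 33*1))**2 = (6 + (-58/5 - 33))**2 = (6 - 223/5)**2 = (-193/5)**2 = 37249/25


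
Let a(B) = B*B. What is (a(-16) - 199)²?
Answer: 3249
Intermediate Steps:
a(B) = B²
(a(-16) - 199)² = ((-16)² - 199)² = (256 - 199)² = 57² = 3249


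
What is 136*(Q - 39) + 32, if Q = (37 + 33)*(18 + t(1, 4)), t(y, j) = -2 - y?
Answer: 137528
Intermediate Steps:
Q = 1050 (Q = (37 + 33)*(18 + (-2 - 1*1)) = 70*(18 + (-2 - 1)) = 70*(18 - 3) = 70*15 = 1050)
136*(Q - 39) + 32 = 136*(1050 - 39) + 32 = 136*1011 + 32 = 137496 + 32 = 137528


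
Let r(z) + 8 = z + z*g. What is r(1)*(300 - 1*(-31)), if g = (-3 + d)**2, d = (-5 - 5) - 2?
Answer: 72158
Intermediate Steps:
d = -12 (d = -10 - 2 = -12)
g = 225 (g = (-3 - 12)**2 = (-15)**2 = 225)
r(z) = -8 + 226*z (r(z) = -8 + (z + z*225) = -8 + (z + 225*z) = -8 + 226*z)
r(1)*(300 - 1*(-31)) = (-8 + 226*1)*(300 - 1*(-31)) = (-8 + 226)*(300 + 31) = 218*331 = 72158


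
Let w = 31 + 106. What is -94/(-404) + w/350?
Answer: 11031/17675 ≈ 0.62410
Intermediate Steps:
w = 137
-94/(-404) + w/350 = -94/(-404) + 137/350 = -94*(-1/404) + 137*(1/350) = 47/202 + 137/350 = 11031/17675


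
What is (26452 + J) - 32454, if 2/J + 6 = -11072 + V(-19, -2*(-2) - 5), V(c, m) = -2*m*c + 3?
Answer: -66700228/11113 ≈ -6002.0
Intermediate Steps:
V(c, m) = 3 - 2*c*m (V(c, m) = -2*c*m + 3 = 3 - 2*c*m)
J = -2/11113 (J = 2/(-6 + (-11072 + (3 - 2*(-19)*(-2*(-2) - 5)))) = 2/(-6 + (-11072 + (3 - 2*(-19)*(4 - 5)))) = 2/(-6 + (-11072 + (3 - 2*(-19)*(-1)))) = 2/(-6 + (-11072 + (3 - 38))) = 2/(-6 + (-11072 - 35)) = 2/(-6 - 11107) = 2/(-11113) = 2*(-1/11113) = -2/11113 ≈ -0.00017997)
(26452 + J) - 32454 = (26452 - 2/11113) - 32454 = 293961074/11113 - 32454 = -66700228/11113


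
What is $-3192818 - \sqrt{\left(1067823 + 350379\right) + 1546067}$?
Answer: $-3192818 - \sqrt{2964269} \approx -3.1945 \cdot 10^{6}$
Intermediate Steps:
$-3192818 - \sqrt{\left(1067823 + 350379\right) + 1546067} = -3192818 - \sqrt{1418202 + 1546067} = -3192818 - \sqrt{2964269}$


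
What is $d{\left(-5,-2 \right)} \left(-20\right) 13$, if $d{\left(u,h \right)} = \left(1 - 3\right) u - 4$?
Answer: $-1560$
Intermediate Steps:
$d{\left(u,h \right)} = -4 - 2 u$ ($d{\left(u,h \right)} = \left(1 - 3\right) u - 4 = - 2 u - 4 = -4 - 2 u$)
$d{\left(-5,-2 \right)} \left(-20\right) 13 = \left(-4 - -10\right) \left(-20\right) 13 = \left(-4 + 10\right) \left(-20\right) 13 = 6 \left(-20\right) 13 = \left(-120\right) 13 = -1560$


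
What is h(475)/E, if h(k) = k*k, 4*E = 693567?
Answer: 902500/693567 ≈ 1.3012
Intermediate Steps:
E = 693567/4 (E = (1/4)*693567 = 693567/4 ≈ 1.7339e+5)
h(k) = k**2
h(475)/E = 475**2/(693567/4) = 225625*(4/693567) = 902500/693567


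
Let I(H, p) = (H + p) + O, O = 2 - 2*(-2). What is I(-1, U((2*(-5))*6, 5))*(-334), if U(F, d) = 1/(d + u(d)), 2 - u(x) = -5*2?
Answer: -28724/17 ≈ -1689.6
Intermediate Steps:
u(x) = 12 (u(x) = 2 - (-5)*2 = 2 - 1*(-10) = 2 + 10 = 12)
O = 6 (O = 2 + 4 = 6)
U(F, d) = 1/(12 + d) (U(F, d) = 1/(d + 12) = 1/(12 + d))
I(H, p) = 6 + H + p (I(H, p) = (H + p) + 6 = 6 + H + p)
I(-1, U((2*(-5))*6, 5))*(-334) = (6 - 1 + 1/(12 + 5))*(-334) = (6 - 1 + 1/17)*(-334) = (86/17)*(-334) = -28724/17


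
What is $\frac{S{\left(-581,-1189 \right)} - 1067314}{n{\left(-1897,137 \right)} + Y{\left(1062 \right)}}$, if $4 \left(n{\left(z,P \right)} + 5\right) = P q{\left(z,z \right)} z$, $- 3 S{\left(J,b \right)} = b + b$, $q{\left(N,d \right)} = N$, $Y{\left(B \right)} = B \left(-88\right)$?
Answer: $- \frac{12798256}{1477906767} \approx -0.0086597$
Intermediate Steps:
$Y{\left(B \right)} = - 88 B$
$S{\left(J,b \right)} = - \frac{2 b}{3}$ ($S{\left(J,b \right)} = - \frac{b + b}{3} = - \frac{2 b}{3}$)
$n{\left(z,P \right)} = -5 + \frac{P z^{2}}{4}$ ($n{\left(z,P \right)} = -5 + \frac{P z z}{4} = -5 + \frac{P z^{2}}{4}$)
$\frac{S{\left(-581,-1189 \right)} - 1067314}{n{\left(-1897,137 \right)} + Y{\left(1062 \right)}} = \frac{\left(- \frac{2}{3}\right) \left(-1189\right) - 1067314}{\left(-5 + \frac{1}{4} \cdot 137 \left(-1897\right)^{2}\right) - 93456} = \frac{\frac{2378}{3} - 1067314}{\left(-5 + \frac{1}{4} \cdot 137 \cdot 3598609\right) - 93456} = - \frac{3199564}{3 \left(\left(-5 + \frac{493009433}{4}\right) - 93456\right)} = - \frac{3199564}{3 \left(\frac{493009413}{4} - 93456\right)} = - \frac{3199564}{3 \cdot \frac{492635589}{4}} = \left(- \frac{3199564}{3}\right) \frac{4}{492635589} = - \frac{12798256}{1477906767}$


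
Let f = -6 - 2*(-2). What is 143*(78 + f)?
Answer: 10868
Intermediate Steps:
f = -2 (f = -6 + 4 = -2)
143*(78 + f) = 143*(78 - 2) = 143*76 = 10868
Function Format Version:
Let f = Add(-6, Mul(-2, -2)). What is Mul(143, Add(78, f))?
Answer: 10868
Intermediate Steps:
f = -2 (f = Add(-6, 4) = -2)
Mul(143, Add(78, f)) = Mul(143, Add(78, -2)) = Mul(143, 76) = 10868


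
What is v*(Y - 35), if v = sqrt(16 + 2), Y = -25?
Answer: -180*sqrt(2) ≈ -254.56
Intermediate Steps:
v = 3*sqrt(2) (v = sqrt(18) = 3*sqrt(2) ≈ 4.2426)
v*(Y - 35) = (3*sqrt(2))*(-25 - 35) = (3*sqrt(2))*(-60) = -180*sqrt(2)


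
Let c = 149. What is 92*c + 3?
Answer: 13711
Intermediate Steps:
92*c + 3 = 92*149 + 3 = 13708 + 3 = 13711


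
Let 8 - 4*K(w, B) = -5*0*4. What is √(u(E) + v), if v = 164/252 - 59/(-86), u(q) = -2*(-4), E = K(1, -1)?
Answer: √30453374/1806 ≈ 3.0556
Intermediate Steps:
K(w, B) = 2 (K(w, B) = 2 - (-5*0)*4/4 = 2 - 0*4 = 2 - ¼*0 = 2 + 0 = 2)
E = 2
u(q) = 8
v = 7243/5418 (v = 164*(1/252) - 59*(-1/86) = 41/63 + 59/86 = 7243/5418 ≈ 1.3368)
√(u(E) + v) = √(8 + 7243/5418) = √(50587/5418) = √30453374/1806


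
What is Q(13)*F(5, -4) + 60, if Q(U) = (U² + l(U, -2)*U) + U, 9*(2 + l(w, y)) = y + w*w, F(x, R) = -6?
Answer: -6970/3 ≈ -2323.3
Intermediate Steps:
l(w, y) = -2 + y/9 + w²/9 (l(w, y) = -2 + (y + w*w)/9 = -2 + (y + w²)/9 = -2 + (y/9 + w²/9) = -2 + y/9 + w²/9)
Q(U) = U + U² + U*(-20/9 + U²/9) (Q(U) = (U² + (-2 + (⅑)*(-2) + U²/9)*U) + U = (U² + (-2 - 2/9 + U²/9)*U) + U = (U² + (-20/9 + U²/9)*U) + U = (U² + U*(-20/9 + U²/9)) + U = U + U² + U*(-20/9 + U²/9))
Q(13)*F(5, -4) + 60 = ((⅑)*13*(-11 + 13² + 9*13))*(-6) + 60 = ((⅑)*13*(-11 + 169 + 117))*(-6) + 60 = ((⅑)*13*275)*(-6) + 60 = (3575/9)*(-6) + 60 = -7150/3 + 60 = -6970/3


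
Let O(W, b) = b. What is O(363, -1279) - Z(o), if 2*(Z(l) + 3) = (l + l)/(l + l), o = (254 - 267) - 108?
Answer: -2553/2 ≈ -1276.5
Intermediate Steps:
o = -121 (o = -13 - 108 = -121)
Z(l) = -5/2 (Z(l) = -3 + ((l + l)/(l + l))/2 = -3 + ((2*l)/((2*l)))/2 = -3 + ((2*l)*(1/(2*l)))/2 = -3 + (½)*1 = -3 + ½ = -5/2)
O(363, -1279) - Z(o) = -1279 - 1*(-5/2) = -1279 + 5/2 = -2553/2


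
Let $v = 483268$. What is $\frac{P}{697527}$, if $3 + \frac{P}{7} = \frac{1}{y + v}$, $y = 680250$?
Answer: $- \frac{24433871}{811585219986} \approx -3.0106 \cdot 10^{-5}$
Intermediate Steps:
$P = - \frac{24433871}{1163518}$ ($P = -21 + \frac{7}{680250 + 483268} = -21 + \frac{7}{1163518} = - \frac{24433871}{1163518} \approx -21.0$)
$\frac{P}{697527} = - \frac{24433871}{1163518 \cdot 697527} = \left(- \frac{24433871}{1163518}\right) \frac{1}{697527} = - \frac{24433871}{811585219986}$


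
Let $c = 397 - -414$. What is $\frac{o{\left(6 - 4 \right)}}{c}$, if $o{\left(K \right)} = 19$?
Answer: $\frac{19}{811} \approx 0.023428$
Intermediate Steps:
$c = 811$ ($c = 397 + 414 = 811$)
$\frac{o{\left(6 - 4 \right)}}{c} = \frac{19}{811}$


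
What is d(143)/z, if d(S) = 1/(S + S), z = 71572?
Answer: 1/20469592 ≈ 4.8853e-8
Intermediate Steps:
d(S) = 1/(2*S)
d(143)/z = ((½)/143)/71572 = ((½)*(1/143))*(1/71572) = (1/286)*(1/71572) = 1/20469592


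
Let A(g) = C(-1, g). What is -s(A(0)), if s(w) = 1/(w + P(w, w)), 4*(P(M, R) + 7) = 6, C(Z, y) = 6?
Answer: -2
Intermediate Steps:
A(g) = 6
P(M, R) = -11/2 (P(M, R) = -7 + (¼)*6 = -7 + 3/2 = -11/2)
s(w) = 1/(-11/2 + w) (s(w) = 1/(w - 11/2) = 1/(-11/2 + w))
-s(A(0)) = -2/(-11 + 2*6) = -2/(-11 + 12) = -2/1 = -2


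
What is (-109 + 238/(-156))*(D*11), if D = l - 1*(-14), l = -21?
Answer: 663817/78 ≈ 8510.5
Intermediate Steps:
D = -7 (D = -21 - 1*(-14) = -21 + 14 = -7)
(-109 + 238/(-156))*(D*11) = (-109 + 238/(-156))*(-7*11) = (-109 + 238*(-1/156))*(-77) = (-109 - 119/78)*(-77) = -8621/78*(-77) = 663817/78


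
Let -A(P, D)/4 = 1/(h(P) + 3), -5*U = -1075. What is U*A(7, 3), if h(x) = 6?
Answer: -860/9 ≈ -95.556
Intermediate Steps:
U = 215 (U = -⅕*(-1075) = 215)
A(P, D) = -4/9 (A(P, D) = -4/(6 + 3) = -4/9)
U*A(7, 3) = 215*(-4/9) = -860/9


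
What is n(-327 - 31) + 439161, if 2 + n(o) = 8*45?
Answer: 439519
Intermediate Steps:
n(o) = 358 (n(o) = -2 + 8*45 = -2 + 360 = 358)
n(-327 - 31) + 439161 = 358 + 439161 = 439519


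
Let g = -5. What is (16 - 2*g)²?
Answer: 676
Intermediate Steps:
(16 - 2*g)² = (16 - 2*(-5))² = (16 + 10)² = 26² = 676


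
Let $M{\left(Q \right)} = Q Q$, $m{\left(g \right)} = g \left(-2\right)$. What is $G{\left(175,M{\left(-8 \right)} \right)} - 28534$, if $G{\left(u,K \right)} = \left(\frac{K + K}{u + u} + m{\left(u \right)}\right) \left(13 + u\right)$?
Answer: $- \frac{16496418}{175} \approx -94265.0$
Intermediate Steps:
$m{\left(g \right)} = - 2 g$
$M{\left(Q \right)} = Q^{2}$
$G{\left(u,K \right)} = \left(13 + u\right) \left(- 2 u + \frac{K}{u}\right)$ ($G{\left(u,K \right)} = \left(\frac{K + K}{u + u} - 2 u\right) \left(13 + u\right) = \left(\frac{2 K}{2 u} - 2 u\right) \left(13 + u\right) = \left(2 K \frac{1}{2 u} - 2 u\right) \left(13 + u\right) = \left(\frac{K}{u} - 2 u\right) \left(13 + u\right) = \left(- 2 u + \frac{K}{u}\right) \left(13 + u\right) = \left(13 + u\right) \left(- 2 u + \frac{K}{u}\right)$)
$G{\left(175,M{\left(-8 \right)} \right)} - 28534 = \left(\left(-8\right)^{2} - 4550 - 2 \cdot 175^{2} + \frac{13 \left(-8\right)^{2}}{175}\right) - 28534 = \left(64 - 4550 - 61250 + 13 \cdot 64 \cdot \frac{1}{175}\right) - 28534 = \left(64 - 4550 - 61250 + \frac{832}{175}\right) - 28534 = - \frac{11502968}{175} - 28534 = - \frac{16496418}{175}$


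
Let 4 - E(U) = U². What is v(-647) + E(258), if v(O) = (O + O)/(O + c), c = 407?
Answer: -7986553/120 ≈ -66555.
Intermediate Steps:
v(O) = 2*O/(407 + O) (v(O) = (O + O)/(O + 407) = (2*O)/(407 + O) = 2*O/(407 + O))
E(U) = 4 - U²
v(-647) + E(258) = 2*(-647)/(407 - 647) + (4 - 1*258²) = 2*(-647)/(-240) + (4 - 1*66564) = 2*(-647)*(-1/240) + (4 - 66564) = 647/120 - 66560 = -7986553/120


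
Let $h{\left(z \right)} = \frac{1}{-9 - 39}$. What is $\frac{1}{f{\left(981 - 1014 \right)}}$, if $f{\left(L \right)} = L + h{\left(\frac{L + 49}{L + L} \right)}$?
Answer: $- \frac{48}{1585} \approx -0.030284$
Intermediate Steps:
$h{\left(z \right)} = - \frac{1}{48}$ ($h{\left(z \right)} = \frac{1}{-48} = - \frac{1}{48}$)
$f{\left(L \right)} = - \frac{1}{48} + L$ ($f{\left(L \right)} = L - \frac{1}{48} = - \frac{1}{48} + L$)
$\frac{1}{f{\left(981 - 1014 \right)}} = \frac{1}{- \frac{1}{48} + \left(981 - 1014\right)} = \frac{1}{- \frac{1}{48} - 33} = \frac{1}{- \frac{1585}{48}} = - \frac{48}{1585}$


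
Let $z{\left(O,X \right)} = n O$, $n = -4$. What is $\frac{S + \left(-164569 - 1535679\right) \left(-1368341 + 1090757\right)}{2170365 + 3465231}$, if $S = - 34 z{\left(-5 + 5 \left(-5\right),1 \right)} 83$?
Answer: $\frac{39330108516}{469633} \approx 83747.0$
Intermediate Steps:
$z{\left(O,X \right)} = - 4 O$
$S = -338640$ ($S = - 34 \left(- 4 \left(-5 + 5 \left(-5\right)\right)\right) 83 = - 34 \left(- 4 \left(-5 - 25\right)\right) 83 = - 34 \left(\left(-4\right) \left(-30\right)\right) 83 = \left(-34\right) 120 \cdot 83 = \left(-4080\right) 83 = -338640$)
$\frac{S + \left(-164569 - 1535679\right) \left(-1368341 + 1090757\right)}{2170365 + 3465231} = \frac{-338640 + \left(-164569 - 1535679\right) \left(-1368341 + 1090757\right)}{2170365 + 3465231} = \frac{-338640 - -471961640832}{5635596} = \left(-338640 + 471961640832\right) \frac{1}{5635596} = 471961302192 \cdot \frac{1}{5635596} = \frac{39330108516}{469633}$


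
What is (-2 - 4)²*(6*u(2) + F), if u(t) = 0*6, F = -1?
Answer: -36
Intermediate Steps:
u(t) = 0
(-2 - 4)²*(6*u(2) + F) = (-2 - 4)²*(6*0 - 1) = (-6)²*(0 - 1) = 36*(-1) = -36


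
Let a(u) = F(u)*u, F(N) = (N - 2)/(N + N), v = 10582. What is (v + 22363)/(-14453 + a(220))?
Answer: -2995/1304 ≈ -2.2968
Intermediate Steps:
F(N) = (-2 + N)/(2*N) (F(N) = (-2 + N)/((2*N)) = (-2 + N)*(1/(2*N)) = (-2 + N)/(2*N))
a(u) = -1 + u/2 (a(u) = ((-2 + u)/(2*u))*u = -1 + u/2)
(v + 22363)/(-14453 + a(220)) = (10582 + 22363)/(-14453 + (-1 + (1/2)*220)) = 32945/(-14453 + (-1 + 110)) = 32945/(-14453 + 109) = 32945/(-14344) = 32945*(-1/14344) = -2995/1304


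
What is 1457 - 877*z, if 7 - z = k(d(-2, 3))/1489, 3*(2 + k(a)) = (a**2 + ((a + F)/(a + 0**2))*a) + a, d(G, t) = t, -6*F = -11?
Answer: -125429959/26802 ≈ -4679.9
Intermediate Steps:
F = 11/6 (F = -1/6*(-11) = 11/6 ≈ 1.8333)
k(a) = -25/18 + a**2/3 + 2*a/3 (k(a) = -2 + ((a**2 + ((a + 11/6)/(a + 0**2))*a) + a)/3 = -2 + ((a**2 + ((11/6 + a)/(a + 0))*a) + a)/3 = -2 + ((a**2 + ((11/6 + a)/a)*a) + a)/3 = -2 + ((a**2 + (11/6 + a)) + a)/3 = -2 + ((11/6 + a + a**2) + a)/3 = -2 + (11/6 + a**2 + 2*a)/3 = -2 + (11/18 + a**2/3 + 2*a/3) = -25/18 + a**2/3 + 2*a/3)
z = 187549/26802 (z = 7 - (-25/18 + (1/3)*3**2 + (2/3)*3)/1489 = 7 - (-25/18 + (1/3)*9 + 2)/1489 = 7 - (-25/18 + 3 + 2)/1489 = 7 - 65/(18*1489) = 7 - 1*65/26802 = 7 - 65/26802 = 187549/26802 ≈ 6.9976)
1457 - 877*z = 1457 - 877*187549/26802 = 1457 - 164480473/26802 = -125429959/26802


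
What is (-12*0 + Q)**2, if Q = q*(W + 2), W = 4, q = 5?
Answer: 900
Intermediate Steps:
Q = 30 (Q = 5*(4 + 2) = 5*6 = 30)
(-12*0 + Q)**2 = (-12*0 + 30)**2 = (0 + 30)**2 = 30**2 = 900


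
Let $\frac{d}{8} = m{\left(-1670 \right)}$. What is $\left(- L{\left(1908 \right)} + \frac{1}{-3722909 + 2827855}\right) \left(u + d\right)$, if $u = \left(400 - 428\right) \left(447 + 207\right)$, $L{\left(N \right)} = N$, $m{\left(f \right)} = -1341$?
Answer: $\frac{24796719239160}{447527} \approx 5.5408 \cdot 10^{7}$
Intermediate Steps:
$d = -10728$ ($d = 8 \left(-1341\right) = -10728$)
$u = -18312$ ($u = \left(-28\right) 654 = -18312$)
$\left(- L{\left(1908 \right)} + \frac{1}{-3722909 + 2827855}\right) \left(u + d\right) = \left(\left(-1\right) 1908 + \frac{1}{-3722909 + 2827855}\right) \left(-18312 - 10728\right) = \left(-1908 + \frac{1}{-895054}\right) \left(-29040\right) = \left(-1908 - \frac{1}{895054}\right) \left(-29040\right) = \left(- \frac{1707763033}{895054}\right) \left(-29040\right) = \frac{24796719239160}{447527}$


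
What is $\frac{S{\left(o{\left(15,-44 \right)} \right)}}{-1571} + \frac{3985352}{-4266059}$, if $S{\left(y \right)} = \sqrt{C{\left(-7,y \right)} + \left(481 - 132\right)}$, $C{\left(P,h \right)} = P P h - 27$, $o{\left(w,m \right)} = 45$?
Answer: $- \frac{569336}{609437} - \frac{19 \sqrt{7}}{1571} \approx -0.9662$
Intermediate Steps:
$C{\left(P,h \right)} = -27 + h P^{2}$ ($C{\left(P,h \right)} = P^{2} h - 27 = h P^{2} - 27 = -27 + h P^{2}$)
$S{\left(y \right)} = \sqrt{322 + 49 y}$ ($S{\left(y \right)} = \sqrt{\left(-27 + y \left(-7\right)^{2}\right) + \left(481 - 132\right)} = \sqrt{\left(-27 + y 49\right) + 349} = \sqrt{\left(-27 + 49 y\right) + 349} = \sqrt{322 + 49 y}$)
$\frac{S{\left(o{\left(15,-44 \right)} \right)}}{-1571} + \frac{3985352}{-4266059} = \frac{\sqrt{322 + 49 \cdot 45}}{-1571} + \frac{3985352}{-4266059} = \sqrt{322 + 2205} \left(- \frac{1}{1571}\right) + 3985352 \left(- \frac{1}{4266059}\right) = \sqrt{2527} \left(- \frac{1}{1571}\right) - \frac{569336}{609437} = 19 \sqrt{7} \left(- \frac{1}{1571}\right) - \frac{569336}{609437} = - \frac{19 \sqrt{7}}{1571} - \frac{569336}{609437} = - \frac{569336}{609437} - \frac{19 \sqrt{7}}{1571}$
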